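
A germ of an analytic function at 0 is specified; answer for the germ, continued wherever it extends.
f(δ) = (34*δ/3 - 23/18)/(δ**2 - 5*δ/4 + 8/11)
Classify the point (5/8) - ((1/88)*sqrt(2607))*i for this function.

The denominator factor δ**2 - 5*δ/4 + 8/11 vanishes at (5/8) - ((1/88)*sqrt(2607))*i and appears to the power 1; the numerator there equals (209/36) - ((17/132)*sqrt(2607))*i, nonzero, and no other factor vanishes.
Hence a pole whose order is the multiplicity, 1.

The point is a pole of order 1.


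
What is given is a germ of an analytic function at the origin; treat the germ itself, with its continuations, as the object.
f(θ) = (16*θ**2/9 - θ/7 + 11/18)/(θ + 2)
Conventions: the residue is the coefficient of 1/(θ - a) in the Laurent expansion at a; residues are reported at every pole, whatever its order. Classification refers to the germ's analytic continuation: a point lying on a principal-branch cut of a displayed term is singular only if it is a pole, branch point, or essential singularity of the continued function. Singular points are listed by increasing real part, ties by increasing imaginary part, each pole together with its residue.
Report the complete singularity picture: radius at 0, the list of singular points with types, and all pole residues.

Radius of convergence at 0: 2.
At -2: a pole of order 1; residue 1009/126.

Denominator factor (θ + 2): pole of order 1 at -2, modulus 2.
The radius of convergence is the smallest modulus among the singular points: 2.
At the order-1 pole -2 set g(θ) = (θ - (-2))*f(θ) = 16*θ**2/9 - θ/7 + 11/18.
Simple pole: residue = g(a) at a = -2, which is 1009/126.


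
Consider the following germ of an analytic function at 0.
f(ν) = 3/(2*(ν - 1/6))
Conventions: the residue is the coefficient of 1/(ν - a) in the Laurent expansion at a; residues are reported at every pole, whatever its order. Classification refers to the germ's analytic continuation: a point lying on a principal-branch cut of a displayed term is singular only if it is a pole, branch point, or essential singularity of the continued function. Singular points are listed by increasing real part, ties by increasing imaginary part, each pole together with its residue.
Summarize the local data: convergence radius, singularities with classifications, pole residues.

Denominator factor (ν - 1/6): pole of order 1 at 1/6, modulus 1/6.
The radius of convergence is the smallest modulus among the singular points: 1/6.
At the order-1 pole 1/6 set g(ν) = (ν - (1/6))*f(ν) = 3/2.
Simple pole: residue = g(a) at a = 1/6, which is 3/2.

Radius of convergence at 0: 1/6.
At 1/6: a pole of order 1; residue 3/2.


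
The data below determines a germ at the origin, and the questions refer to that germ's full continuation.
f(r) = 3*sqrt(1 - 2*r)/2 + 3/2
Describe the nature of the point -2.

There is no denominator, hence no pole anywhere.
Branch term sqrt(1 - r/(1/2)): argument at -2 is 5, nonzero, so -2 is not its branch point (a point on a principal cut is still regular for the continued germ).
So the germ continues analytically to -2.

The point is a regular point.


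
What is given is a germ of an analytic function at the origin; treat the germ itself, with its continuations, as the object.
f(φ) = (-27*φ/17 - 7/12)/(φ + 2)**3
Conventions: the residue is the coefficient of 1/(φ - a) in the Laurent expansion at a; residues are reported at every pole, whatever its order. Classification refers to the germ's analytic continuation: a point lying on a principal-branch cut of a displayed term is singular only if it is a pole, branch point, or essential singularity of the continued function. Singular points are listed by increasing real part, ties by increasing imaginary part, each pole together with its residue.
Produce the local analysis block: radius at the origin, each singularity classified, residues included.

Radius of convergence at 0: 2.
At -2: a pole of order 3; residue 0.

Denominator factor (φ + 2)^3: pole of order 3 at -2, modulus 2.
The radius of convergence is the smallest modulus among the singular points: 2.
At the order-3 pole -2 set g(φ) = (φ - (-2))^3*f(φ) = -27*φ/17 - 7/12.
Order-3 pole: residue = g''(a)/2; g''(-2) = 0, so the residue is 0.


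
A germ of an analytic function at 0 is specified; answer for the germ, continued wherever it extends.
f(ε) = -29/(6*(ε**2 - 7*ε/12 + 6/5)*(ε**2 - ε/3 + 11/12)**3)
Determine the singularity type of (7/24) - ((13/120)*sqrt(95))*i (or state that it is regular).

The denominator factor ε**2 - 7*ε/12 + 6/5 vanishes at (7/24) - ((13/120)*sqrt(95))*i and appears to the power 1; the numerator there equals -29/6, nonzero, and no other factor vanishes.
Hence a pole whose order is the multiplicity, 1.

The point is a pole of order 1.


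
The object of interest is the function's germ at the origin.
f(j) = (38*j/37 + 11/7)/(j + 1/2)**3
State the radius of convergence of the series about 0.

Denominator factor (j + 1/2)^3: pole of order 3 at -1/2, modulus 1/2.
The radius of convergence is the smallest modulus among the singular points: 1/2.

The radius of convergence is 1/2.


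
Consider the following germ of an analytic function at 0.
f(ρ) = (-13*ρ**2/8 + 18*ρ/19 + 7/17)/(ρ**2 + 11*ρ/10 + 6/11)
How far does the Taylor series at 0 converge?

The radius of convergence is (1/11)*sqrt(66).

Denominator factor (ρ**2 + 11*ρ/10 + 6/11): discriminant -1069/1100, complex-conjugate roots (-11/20) + ((1/220)*sqrt(11759))*i and (-11/20) - ((1/220)*sqrt(11759))*i; poles of order 1, moduli (1/11)*sqrt(66) and (1/11)*sqrt(66).
The radius of convergence is the smallest modulus among the singular points: (1/11)*sqrt(66).


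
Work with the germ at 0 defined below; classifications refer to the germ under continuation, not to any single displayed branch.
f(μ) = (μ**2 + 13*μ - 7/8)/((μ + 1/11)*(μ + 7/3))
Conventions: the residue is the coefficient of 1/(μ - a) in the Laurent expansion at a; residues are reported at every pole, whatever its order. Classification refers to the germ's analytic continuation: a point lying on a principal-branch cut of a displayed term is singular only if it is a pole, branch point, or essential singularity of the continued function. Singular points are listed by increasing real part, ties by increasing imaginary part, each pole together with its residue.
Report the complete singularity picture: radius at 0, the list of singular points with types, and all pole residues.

Radius of convergence at 0: 1/11.
At -7/3: a pole of order 1; residue 20405/1776.
At -1/11: a pole of order 1; residue -5949/6512.

Denominator factor (μ + 7/3): pole of order 1 at -7/3, modulus 7/3.
Denominator factor (μ + 1/11): pole of order 1 at -1/11, modulus 1/11.
The radius of convergence is the smallest modulus among the singular points: 1/11.
At the order-1 pole -7/3 set g(μ) = (μ - (-7/3))*f(μ) = (μ**2 + 13*μ - 7/8)/(μ + 1/11).
Simple pole: residue = g(a) at a = -7/3, which is 20405/1776.
At the order-1 pole -1/11 set g(μ) = (μ - (-1/11))*f(μ) = (μ**2 + 13*μ - 7/8)/(μ + 7/3).
Simple pole: residue = g(a) at a = -1/11, which is -5949/6512.
List the singular points by increasing real part (a conjugate pair: the negative imaginary part first).


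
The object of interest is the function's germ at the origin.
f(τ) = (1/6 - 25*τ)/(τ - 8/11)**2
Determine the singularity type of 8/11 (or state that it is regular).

The denominator factor τ - 8/11 vanishes at 8/11 and appears to the power 2; the numerator there equals -1189/66, nonzero, and no other factor vanishes.
Hence a pole whose order is the multiplicity, 2.

The point is a pole of order 2.


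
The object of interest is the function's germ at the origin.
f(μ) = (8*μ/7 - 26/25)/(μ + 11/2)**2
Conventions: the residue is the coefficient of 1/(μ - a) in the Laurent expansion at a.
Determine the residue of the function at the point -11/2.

At the order-2 pole -11/2 set g(μ) = (μ - (-11/2))^2*f(μ) = 8*μ/7 - 26/25.
Order-2 pole: residue = g'(a); g'(-11/2) = 8/7, so the residue is 8/7.

The residue is 8/7.


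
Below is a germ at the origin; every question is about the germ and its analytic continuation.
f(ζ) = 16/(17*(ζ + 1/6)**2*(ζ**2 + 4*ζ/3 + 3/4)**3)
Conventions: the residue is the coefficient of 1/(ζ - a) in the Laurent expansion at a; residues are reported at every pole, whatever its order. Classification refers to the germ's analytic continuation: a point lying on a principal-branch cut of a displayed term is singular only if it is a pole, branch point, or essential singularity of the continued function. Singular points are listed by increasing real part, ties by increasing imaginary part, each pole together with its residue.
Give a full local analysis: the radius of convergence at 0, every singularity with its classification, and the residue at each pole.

Radius of convergence at 0: 1/6.
At (-2/3) - ((1/6)*sqrt(11))*i: a pole of order 3; residue (157464/10625) + ((48761352/14141875)*sqrt(11))*i.
At (-2/3) + ((1/6)*sqrt(11))*i: a pole of order 3; residue (157464/10625) - ((48761352/14141875)*sqrt(11))*i.
At -1/6: a pole of order 2; residue -314928/10625.


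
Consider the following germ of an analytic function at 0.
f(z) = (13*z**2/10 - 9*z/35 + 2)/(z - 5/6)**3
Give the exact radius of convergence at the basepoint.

Denominator factor (z - 5/6)^3: pole of order 3 at 5/6, modulus 5/6.
The radius of convergence is the smallest modulus among the singular points: 5/6.

The radius of convergence is 5/6.


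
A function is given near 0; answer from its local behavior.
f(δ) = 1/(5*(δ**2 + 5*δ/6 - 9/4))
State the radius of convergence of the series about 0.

Denominator factor (δ**2 + 5*δ/6 - 9/4): discriminant 349/36, real irrational roots -5/12 + (1/12)*sqrt(349) and -5/12 - (1/12)*sqrt(349); poles of order 1, moduli -5/12 + (1/12)*sqrt(349) and 5/12 + (1/12)*sqrt(349).
The radius of convergence is the smallest modulus among the singular points: -5/12 + (1/12)*sqrt(349).

The radius of convergence is -5/12 + (1/12)*sqrt(349).


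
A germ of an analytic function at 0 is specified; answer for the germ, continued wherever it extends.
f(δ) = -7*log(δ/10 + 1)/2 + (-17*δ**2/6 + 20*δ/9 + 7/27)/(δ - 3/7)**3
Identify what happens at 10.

The point is a regular point.

Denominator factors: δ - 3/7 = 67/7 at δ = 10 — none vanishes.
Branch term log(1 - δ/(-10)): argument at 10 is 2, nonzero, so 10 is not its branch point (a point on a principal cut is still regular for the continued germ).
So the germ continues analytically to 10.


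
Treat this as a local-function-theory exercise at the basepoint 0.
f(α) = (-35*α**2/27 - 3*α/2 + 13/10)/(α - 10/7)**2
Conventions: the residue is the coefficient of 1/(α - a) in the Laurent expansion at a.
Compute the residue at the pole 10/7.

The residue is -281/54.

At the order-2 pole 10/7 set g(α) = (α - (10/7))^2*f(α) = -35*α**2/27 - 3*α/2 + 13/10.
Order-2 pole: residue = g'(a); g'(10/7) = -281/54, so the residue is -281/54.


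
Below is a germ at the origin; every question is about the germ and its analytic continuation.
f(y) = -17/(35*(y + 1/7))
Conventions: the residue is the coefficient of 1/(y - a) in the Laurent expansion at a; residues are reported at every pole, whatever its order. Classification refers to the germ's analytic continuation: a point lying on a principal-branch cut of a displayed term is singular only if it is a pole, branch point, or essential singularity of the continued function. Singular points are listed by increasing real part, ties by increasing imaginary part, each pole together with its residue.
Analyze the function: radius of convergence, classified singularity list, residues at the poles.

Radius of convergence at 0: 1/7.
At -1/7: a pole of order 1; residue -17/35.

Denominator factor (y + 1/7): pole of order 1 at -1/7, modulus 1/7.
The radius of convergence is the smallest modulus among the singular points: 1/7.
At the order-1 pole -1/7 set g(y) = (y - (-1/7))*f(y) = -17/35.
Simple pole: residue = g(a) at a = -1/7, which is -17/35.


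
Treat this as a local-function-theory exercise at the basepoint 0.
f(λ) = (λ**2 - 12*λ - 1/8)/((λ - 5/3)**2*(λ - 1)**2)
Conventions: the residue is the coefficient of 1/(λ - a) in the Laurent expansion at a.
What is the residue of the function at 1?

The residue is -3123/32.

At the order-2 pole 1 set g(λ) = (λ - (1))^2*f(λ) = (λ**2 - 12*λ - 1/8)/(λ - 5/3)**2.
Order-2 pole: residue = g'(a); g'(1) = -3123/32, so the residue is -3123/32.


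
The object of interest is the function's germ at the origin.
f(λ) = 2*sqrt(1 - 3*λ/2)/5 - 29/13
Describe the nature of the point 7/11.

There is no denominator, hence no pole anywhere.
Branch term sqrt(1 - λ/(2/3)): argument at 7/11 is 1/22, nonzero, so 7/11 is not its branch point (a point on a principal cut is still regular for the continued germ).
So the germ continues analytically to 7/11.

The point is a regular point.


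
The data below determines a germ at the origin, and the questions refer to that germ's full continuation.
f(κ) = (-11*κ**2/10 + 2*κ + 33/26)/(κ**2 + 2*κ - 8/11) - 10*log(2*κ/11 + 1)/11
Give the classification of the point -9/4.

Denominator factors: κ**2 + 2*κ - 8/11 = -29/176 at κ = -9/4 — none vanishes.
Branch term log(1 - κ/(-11/2)): argument at -9/4 is 13/22, nonzero, so -9/4 is not its branch point (a point on a principal cut is still regular for the continued germ).
So the germ continues analytically to -9/4.

The point is a regular point.


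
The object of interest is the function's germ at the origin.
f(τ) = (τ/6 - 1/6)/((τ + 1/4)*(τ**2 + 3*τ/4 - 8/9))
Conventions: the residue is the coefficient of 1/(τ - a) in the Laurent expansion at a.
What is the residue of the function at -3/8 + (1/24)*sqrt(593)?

The residue is -15/146 + (247/86578)*sqrt(593).

The factor τ**2 + 3*τ/4 - 8/9 splits as (τ - a)(τ - a') with a = -3/8 + (1/24)*sqrt(593), a' = -3/8 - (1/24)*sqrt(593). At the order-1 pole a set g(τ) = (τ - a)*f(τ) = [(τ/6 - 1/6)/(τ + 1/4)] / (τ - a').
Simple pole: residue = g(a) at a = -3/8 + (1/24)*sqrt(593), which is -15/146 + (247/86578)*sqrt(593).


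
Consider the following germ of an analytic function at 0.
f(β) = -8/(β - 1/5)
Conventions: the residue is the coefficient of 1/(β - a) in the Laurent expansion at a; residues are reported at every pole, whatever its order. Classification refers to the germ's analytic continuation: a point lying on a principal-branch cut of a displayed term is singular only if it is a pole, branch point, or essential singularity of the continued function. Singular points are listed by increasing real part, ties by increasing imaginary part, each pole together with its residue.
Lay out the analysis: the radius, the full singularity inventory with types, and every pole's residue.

Denominator factor (β - 1/5): pole of order 1 at 1/5, modulus 1/5.
The radius of convergence is the smallest modulus among the singular points: 1/5.
At the order-1 pole 1/5 set g(β) = (β - (1/5))*f(β) = -8.
Simple pole: residue = g(a) at a = 1/5, which is -8.

Radius of convergence at 0: 1/5.
At 1/5: a pole of order 1; residue -8.


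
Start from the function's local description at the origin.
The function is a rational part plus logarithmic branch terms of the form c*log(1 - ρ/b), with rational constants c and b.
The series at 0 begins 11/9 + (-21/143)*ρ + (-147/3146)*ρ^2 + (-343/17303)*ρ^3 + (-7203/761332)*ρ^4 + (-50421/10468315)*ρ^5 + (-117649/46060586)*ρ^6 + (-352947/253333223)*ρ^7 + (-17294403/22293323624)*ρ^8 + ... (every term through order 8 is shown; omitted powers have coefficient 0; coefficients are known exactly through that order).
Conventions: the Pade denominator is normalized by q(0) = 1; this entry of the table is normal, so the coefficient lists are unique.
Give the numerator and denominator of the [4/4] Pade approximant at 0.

Taylor coefficients needed (read off): a_0 = 11/9, a_1 = -21/143, a_2 = -147/3146, a_3 = -343/17303, a_4 = -7203/761332, a_5 = -50421/10468315, a_6 = -117649/46060586, a_7 = -352947/253333223, a_8 = -17294403/22293323624.
Write the denominator as Q(ρ) = 1 + q1*ρ + q2*ρ^2 + q3*ρ^3 + q4*ρ^4. Requiring Q*f - P = O(ρ^9) with deg P <= 4 kills the coefficients of ρ^5..ρ^8 in Q*f:
  ρ^5: a_5 + q1*a_4 + q2*a_3 + q3*a_2 + q4*a_1 = 0, i.e. -50421/10468315 + (-7203/761332)*q1 + (-343/17303)*q2 + (-147/3146)*q3 + (-21/143)*q4 = 0.
  ρ^6: a_6 + q1*a_5 + q2*a_4 + q3*a_3 + q4*a_2 = 0, i.e. -117649/46060586 + (-50421/10468315)*q1 + (-7203/761332)*q2 + (-343/17303)*q3 + (-147/3146)*q4 = 0.
  ρ^7: a_7 + q1*a_6 + q2*a_5 + q3*a_4 + q4*a_3 = 0, i.e. -352947/253333223 + (-117649/46060586)*q1 + (-50421/10468315)*q2 + (-7203/761332)*q3 + (-343/17303)*q4 = 0.
  ρ^8: a_8 + q1*a_7 + q2*a_6 + q3*a_5 + q4*a_4 = 0, i.e. -17294403/22293323624 + (-352947/253333223)*q1 + (-117649/46060586)*q2 + (-50421/10468315)*q3 + (-7203/761332)*q4 = 0.
Solving this linear system: q1 = -14/11, q2 = 63/121, q3 = -98/1331, q4 = 343/146410.
The numerator is Q*f truncated at degree 4: P0 = a_0 = 11/9; P1 = a_1 + q1*a_0 = -2191/1287; P2 = a_2 + q1*a_1 + q2*a_0 = 2443/3146; P3 = a_3 + q1*a_2 + q2*a_1 + q3*a_0 = -1519/11979; P4 = a_4 + q1*a_3 + q2*a_2 + q3*a_1 + q4*a_0 = 175273/34259940.

The Pade approximant has numerator coefficients [11/9, -2191/1287, 2443/3146, -1519/11979, 175273/34259940]; denominator coefficients [1, -14/11, 63/121, -98/1331, 343/146410].


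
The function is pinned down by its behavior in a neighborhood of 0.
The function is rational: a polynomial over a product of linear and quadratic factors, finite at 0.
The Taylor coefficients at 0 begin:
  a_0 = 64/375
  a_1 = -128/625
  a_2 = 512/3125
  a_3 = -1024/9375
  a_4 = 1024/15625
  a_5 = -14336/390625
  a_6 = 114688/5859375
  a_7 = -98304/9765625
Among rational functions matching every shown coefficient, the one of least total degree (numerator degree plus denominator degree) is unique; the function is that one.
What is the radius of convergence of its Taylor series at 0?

No rational of total degree below 3 reproduces all 8 coefficients; solving the [0/3] Pade equations on them gives f(ξ) = 8/(3*(ξ + 5/2)**3), whose expansion matches every shown term.
Denominator factor (ξ + 5/2)^3: pole of order 3 at -5/2, modulus 5/2.
The radius of convergence is the smallest modulus among the singular points: 5/2.

The radius of convergence is 5/2.


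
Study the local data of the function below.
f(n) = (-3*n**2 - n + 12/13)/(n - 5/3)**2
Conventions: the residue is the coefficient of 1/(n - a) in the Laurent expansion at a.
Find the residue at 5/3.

At the order-2 pole 5/3 set g(n) = (n - (5/3))^2*f(n) = -3*n**2 - n + 12/13.
Order-2 pole: residue = g'(a); g'(5/3) = -11, so the residue is -11.

The residue is -11.


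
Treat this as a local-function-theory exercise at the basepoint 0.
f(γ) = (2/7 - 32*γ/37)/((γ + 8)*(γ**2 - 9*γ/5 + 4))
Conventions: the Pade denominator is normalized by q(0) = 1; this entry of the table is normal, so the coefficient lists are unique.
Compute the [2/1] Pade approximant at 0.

Taylor coefficients needed (expand at 0): a_0 = 1/112, a_1 = -3999/165760, a_2 = -63457/6630400, a_3 = 340749/265216000.
Write the denominator as Q(γ) = 1 + q1*γ. Requiring Q*f - P = O(γ^4) with deg P <= 2 kills the coefficients of γ^3..γ^3 in Q*f:
  γ^3: a_3 + q1*a_2 = 0, i.e. 340749/265216000 + (-63457/6630400)*q1 = 0.
Solving this linear system: q1 = 340749/2538280.
The numerator is Q*f truncated at degree 2: P0 = a_0 = 1/112; P1 = a_1 + q1*a_0 = -24115683/1051863232; P2 = a_2 + q1*a_1 = -1738531/135724288.

The Pade approximant has numerator coefficients [1/112, -24115683/1051863232, -1738531/135724288]; denominator coefficients [1, 340749/2538280].


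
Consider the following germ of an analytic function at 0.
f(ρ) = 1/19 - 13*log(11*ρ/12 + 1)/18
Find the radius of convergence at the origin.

The radius of convergence is 12/11.

Branch term (-13/18)*log(1 - ρ/(-12/11)): its argument vanishes at ρ = -12/11, a logarithmic branch point, modulus 12/11.
The radius of convergence is the smallest modulus among the singular points: 12/11.


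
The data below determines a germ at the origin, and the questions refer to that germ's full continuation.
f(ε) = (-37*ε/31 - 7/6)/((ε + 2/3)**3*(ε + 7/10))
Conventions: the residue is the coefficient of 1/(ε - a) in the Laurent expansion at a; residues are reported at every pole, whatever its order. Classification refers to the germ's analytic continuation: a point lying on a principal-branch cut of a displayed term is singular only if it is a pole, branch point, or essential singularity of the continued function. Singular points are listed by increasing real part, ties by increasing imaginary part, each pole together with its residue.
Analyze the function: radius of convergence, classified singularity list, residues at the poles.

Radius of convergence at 0: 2/3.
At -7/10: a pole of order 1; residue 277200/31.
At -2/3: a pole of order 3; residue -277200/31.

Denominator factor (ε + 2/3)^3: pole of order 3 at -2/3, modulus 2/3.
Denominator factor (ε + 7/10): pole of order 1 at -7/10, modulus 7/10.
The radius of convergence is the smallest modulus among the singular points: 2/3.
At the order-1 pole -7/10 set g(ε) = (ε - (-7/10))*f(ε) = (-37*ε/31 - 7/6)/(ε + 2/3)**3.
Simple pole: residue = g(a) at a = -7/10, which is 277200/31.
At the order-3 pole -2/3 set g(ε) = (ε - (-2/3))^3*f(ε) = (-37*ε/31 - 7/6)/(ε + 7/10).
Order-3 pole: residue = g''(a)/2; g''(-2/3) = -554400/31, so the residue is -277200/31.
List the singular points by increasing real part (a conjugate pair: the negative imaginary part first).


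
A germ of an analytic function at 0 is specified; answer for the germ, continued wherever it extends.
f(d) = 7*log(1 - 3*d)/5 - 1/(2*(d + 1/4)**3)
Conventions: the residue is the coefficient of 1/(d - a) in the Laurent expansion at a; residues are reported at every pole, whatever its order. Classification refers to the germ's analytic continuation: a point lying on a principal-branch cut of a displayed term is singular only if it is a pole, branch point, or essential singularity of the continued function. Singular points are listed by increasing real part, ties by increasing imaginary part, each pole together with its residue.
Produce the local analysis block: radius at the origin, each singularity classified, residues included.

Denominator factor (d + 1/4)^3: pole of order 3 at -1/4, modulus 1/4.
Branch term (7/5)*log(1 - d/(1/3)): its argument vanishes at d = 1/3, a logarithmic branch point, modulus 1/3.
The radius of convergence is the smallest modulus among the singular points: 1/4.
The branch term is analytic at -1/4 and contributes nothing to the residue; only the rational part matters.
At the order-3 pole -1/4 set g(d) = (d - (-1/4))^3*(rational part) = -1/2.
Order-3 pole: residue = g''(a)/2; g''(-1/4) = 0, so the residue is 0.
List the singular points by increasing real part (a conjugate pair: the negative imaginary part first).

Radius of convergence at 0: 1/4.
At -1/4: a pole of order 3; residue 0.
At 1/3: a logarithmic branch point.


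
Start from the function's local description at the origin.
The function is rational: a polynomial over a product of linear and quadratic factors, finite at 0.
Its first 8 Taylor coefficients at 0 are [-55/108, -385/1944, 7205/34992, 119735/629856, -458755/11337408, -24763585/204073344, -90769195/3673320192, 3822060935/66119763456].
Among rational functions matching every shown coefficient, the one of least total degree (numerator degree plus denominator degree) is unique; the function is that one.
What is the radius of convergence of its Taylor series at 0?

The radius of convergence is (3/5)*sqrt(5).

No rational of total degree below 2 reproduces all 8 coefficients; solving the [0/2] Pade equations on them gives f(r) = -11/(12*(r**2 - 7*r/10 + 9/5)), whose expansion matches every shown term.
Denominator factor (r**2 - 7*r/10 + 9/5): discriminant -671/100, complex-conjugate roots (7/20) + ((1/20)*sqrt(671))*i and (7/20) - ((1/20)*sqrt(671))*i; poles of order 1, moduli (3/5)*sqrt(5) and (3/5)*sqrt(5).
The radius of convergence is the smallest modulus among the singular points: (3/5)*sqrt(5).


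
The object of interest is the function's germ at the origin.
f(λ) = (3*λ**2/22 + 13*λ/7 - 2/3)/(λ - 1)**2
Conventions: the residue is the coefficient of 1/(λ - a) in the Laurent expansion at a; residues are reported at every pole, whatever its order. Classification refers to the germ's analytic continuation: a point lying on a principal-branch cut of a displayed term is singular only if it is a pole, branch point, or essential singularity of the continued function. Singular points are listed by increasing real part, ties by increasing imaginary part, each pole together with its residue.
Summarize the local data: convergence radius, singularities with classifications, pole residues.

Denominator factor (λ - 1)^2: pole of order 2 at 1, modulus 1.
The radius of convergence is the smallest modulus among the singular points: 1.
At the order-2 pole 1 set g(λ) = (λ - (1))^2*f(λ) = 3*λ**2/22 + 13*λ/7 - 2/3.
Order-2 pole: residue = g'(a); g'(1) = 164/77, so the residue is 164/77.

Radius of convergence at 0: 1.
At 1: a pole of order 2; residue 164/77.


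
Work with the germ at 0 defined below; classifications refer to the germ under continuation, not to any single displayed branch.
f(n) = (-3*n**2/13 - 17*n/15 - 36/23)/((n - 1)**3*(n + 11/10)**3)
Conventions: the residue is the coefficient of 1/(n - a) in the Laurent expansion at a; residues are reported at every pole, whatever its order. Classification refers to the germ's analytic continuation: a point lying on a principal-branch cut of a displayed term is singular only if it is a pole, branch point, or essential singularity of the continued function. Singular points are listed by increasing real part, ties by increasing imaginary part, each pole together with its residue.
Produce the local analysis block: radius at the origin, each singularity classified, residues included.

Radius of convergence at 0: 1.
At -11/10: a pole of order 3; residue 255523000/1221146199.
At 1: a pole of order 3; residue -255523000/1221146199.

Denominator factor (n - 1)^3: pole of order 3 at 1, modulus 1.
Denominator factor (n + 11/10)^3: pole of order 3 at -11/10, modulus 11/10.
The radius of convergence is the smallest modulus among the singular points: 1.
At the order-3 pole -11/10 set g(n) = (n - (-11/10))^3*f(n) = (-3*n**2/13 - 17*n/15 - 36/23)/(n - 1)**3.
Order-3 pole: residue = g''(a)/2; g''(-11/10) = 511046000/1221146199, so the residue is 255523000/1221146199.
At the order-3 pole 1 set g(n) = (n - (1))^3*f(n) = (-3*n**2/13 - 17*n/15 - 36/23)/(n + 11/10)**3.
Order-3 pole: residue = g''(a)/2; g''(1) = -511046000/1221146199, so the residue is -255523000/1221146199.
List the singular points by increasing real part (a conjugate pair: the negative imaginary part first).


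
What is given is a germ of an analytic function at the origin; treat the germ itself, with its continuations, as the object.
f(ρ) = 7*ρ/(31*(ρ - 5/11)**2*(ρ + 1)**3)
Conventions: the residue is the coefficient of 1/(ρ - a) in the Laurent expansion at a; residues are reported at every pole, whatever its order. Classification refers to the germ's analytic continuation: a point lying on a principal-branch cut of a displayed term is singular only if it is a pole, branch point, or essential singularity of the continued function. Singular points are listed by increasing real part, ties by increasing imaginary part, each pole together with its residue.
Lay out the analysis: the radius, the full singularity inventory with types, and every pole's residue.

Denominator factor (ρ - 5/11)^2: pole of order 2 at 5/11, modulus 5/11.
Denominator factor (ρ + 1)^3: pole of order 3 at -1, modulus 1.
The radius of convergence is the smallest modulus among the singular points: 5/11.
At the order-3 pole -1 set g(ρ) = (ρ - (-1))^3*f(ρ) = 7*ρ/(31*(ρ - 5/11)**2).
Order-3 pole: residue = g''(a)/2; g''(-1) = -9317/1015808, so the residue is -9317/2031616.
At the order-2 pole 5/11 set g(ρ) = (ρ - (5/11))^2*f(ρ) = 7*ρ/(31*(ρ + 1)**3).
Order-2 pole: residue = g'(a); g'(5/11) = 9317/2031616, so the residue is 9317/2031616.
List the singular points by increasing real part (a conjugate pair: the negative imaginary part first).

Radius of convergence at 0: 5/11.
At -1: a pole of order 3; residue -9317/2031616.
At 5/11: a pole of order 2; residue 9317/2031616.


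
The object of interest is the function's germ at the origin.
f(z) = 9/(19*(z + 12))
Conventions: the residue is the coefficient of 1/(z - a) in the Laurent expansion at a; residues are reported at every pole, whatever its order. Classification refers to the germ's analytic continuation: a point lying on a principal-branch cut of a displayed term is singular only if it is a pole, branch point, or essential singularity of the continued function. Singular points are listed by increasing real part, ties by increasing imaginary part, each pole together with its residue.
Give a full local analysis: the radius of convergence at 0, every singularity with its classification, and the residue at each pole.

Radius of convergence at 0: 12.
At -12: a pole of order 1; residue 9/19.

Denominator factor (z + 12): pole of order 1 at -12, modulus 12.
The radius of convergence is the smallest modulus among the singular points: 12.
At the order-1 pole -12 set g(z) = (z - (-12))*f(z) = 9/19.
Simple pole: residue = g(a) at a = -12, which is 9/19.


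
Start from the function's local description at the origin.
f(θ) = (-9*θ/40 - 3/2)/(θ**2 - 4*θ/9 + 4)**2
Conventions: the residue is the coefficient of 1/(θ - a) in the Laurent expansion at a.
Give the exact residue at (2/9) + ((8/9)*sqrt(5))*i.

The factor θ**2 - 4*θ/9 + 4 splits as (θ - a)(θ - a') with a = (2/9) + ((8/9)*sqrt(5))*i, a' = (2/9) - ((8/9)*sqrt(5))*i. At the order-2 pole a set g(θ) = (θ - a)^2*f(θ) = [-9*θ/40 - 3/2] / (θ - a')^2.
Order-2 pole: residue = g'(a); g'((2/9) + ((8/9)*sqrt(5))*i) = ((22599/1024000)*sqrt(5))*i, so the residue is ((22599/1024000)*sqrt(5))*i.

The residue is ((22599/1024000)*sqrt(5))*i.


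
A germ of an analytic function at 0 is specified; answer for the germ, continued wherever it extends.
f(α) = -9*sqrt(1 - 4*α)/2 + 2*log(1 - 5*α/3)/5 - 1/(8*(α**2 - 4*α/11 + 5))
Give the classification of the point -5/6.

Denominator factors: α**2 - 4*α/11 + 5 = 2375/396 at α = -5/6 — none vanishes.
Branch term sqrt(1 - α/(1/4)): argument at -5/6 is 13/3, nonzero, so -5/6 is not its branch point (a point on a principal cut is still regular for the continued germ).
Branch term log(1 - α/(3/5)): argument at -5/6 is 43/18, nonzero, so -5/6 is not its branch point (a point on a principal cut is still regular for the continued germ).
So the germ continues analytically to -5/6.

The point is a regular point.


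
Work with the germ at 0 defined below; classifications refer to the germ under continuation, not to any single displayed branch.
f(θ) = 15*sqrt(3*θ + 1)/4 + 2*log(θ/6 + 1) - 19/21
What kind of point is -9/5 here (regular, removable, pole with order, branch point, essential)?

The point is a regular point.

There is no denominator, hence no pole anywhere.
Branch term log(1 - θ/(-6)): argument at -9/5 is 7/10, nonzero, so -9/5 is not its branch point (a point on a principal cut is still regular for the continued germ).
Branch term sqrt(1 - θ/(-1/3)): argument at -9/5 is -22/5, nonzero, so -9/5 is not its branch point (a point on a principal cut is still regular for the continued germ).
So the germ continues analytically to -9/5.


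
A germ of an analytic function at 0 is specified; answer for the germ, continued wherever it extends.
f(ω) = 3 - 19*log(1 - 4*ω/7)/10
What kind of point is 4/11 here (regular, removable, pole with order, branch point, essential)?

The point is a regular point.

There is no denominator, hence no pole anywhere.
Branch term log(1 - ω/(7/4)): argument at 4/11 is 61/77, nonzero, so 4/11 is not its branch point (a point on a principal cut is still regular for the continued germ).
So the germ continues analytically to 4/11.


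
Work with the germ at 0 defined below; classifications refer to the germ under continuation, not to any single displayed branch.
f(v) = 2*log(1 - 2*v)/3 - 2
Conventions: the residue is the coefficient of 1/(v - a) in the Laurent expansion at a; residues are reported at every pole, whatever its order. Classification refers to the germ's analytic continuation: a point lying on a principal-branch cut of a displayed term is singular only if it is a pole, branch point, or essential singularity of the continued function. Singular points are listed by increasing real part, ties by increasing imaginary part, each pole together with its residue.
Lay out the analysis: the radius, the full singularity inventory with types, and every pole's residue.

Branch term (2/3)*log(1 - v/(1/2)): its argument vanishes at v = 1/2, a logarithmic branch point, modulus 1/2.
The radius of convergence is the smallest modulus among the singular points: 1/2.

Radius of convergence at 0: 1/2.
At 1/2: a logarithmic branch point.


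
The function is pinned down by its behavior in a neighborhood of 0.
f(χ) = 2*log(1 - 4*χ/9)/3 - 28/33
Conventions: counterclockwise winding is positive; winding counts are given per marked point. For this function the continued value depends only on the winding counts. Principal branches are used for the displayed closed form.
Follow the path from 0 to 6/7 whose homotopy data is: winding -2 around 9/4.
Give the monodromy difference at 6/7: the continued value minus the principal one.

The rational part is single-valued and drops out of the difference; each branch term changes only by its own monodromy.
(2/3)*log(1 - χ/(9/4)): each positive loop around 9/4 adds 2*pi*i to the log, so winding -2 contributes (2/3)*(-2)*2*pi*i = -(8/3)*pi*i.
Summing the contributions at χ = 6/7 gives -(8/3)*pi*i.

Continued minus principal equals -(8/3)*pi*i.


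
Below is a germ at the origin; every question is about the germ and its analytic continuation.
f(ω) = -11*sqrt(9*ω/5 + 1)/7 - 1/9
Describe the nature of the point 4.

The point is a regular point.

There is no denominator, hence no pole anywhere.
Branch term sqrt(1 - ω/(-5/9)): argument at 4 is 41/5, nonzero, so 4 is not its branch point (a point on a principal cut is still regular for the continued germ).
So the germ continues analytically to 4.


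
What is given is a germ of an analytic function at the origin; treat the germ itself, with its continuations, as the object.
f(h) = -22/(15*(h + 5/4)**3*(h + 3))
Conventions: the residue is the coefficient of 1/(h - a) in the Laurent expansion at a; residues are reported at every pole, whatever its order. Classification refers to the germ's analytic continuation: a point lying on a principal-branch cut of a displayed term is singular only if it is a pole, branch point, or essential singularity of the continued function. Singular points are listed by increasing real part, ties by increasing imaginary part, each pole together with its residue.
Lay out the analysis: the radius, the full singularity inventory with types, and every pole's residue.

Radius of convergence at 0: 5/4.
At -3: a pole of order 1; residue 1408/5145.
At -5/4: a pole of order 3; residue -1408/5145.

Denominator factor (h + 3): pole of order 1 at -3, modulus 3.
Denominator factor (h + 5/4)^3: pole of order 3 at -5/4, modulus 5/4.
The radius of convergence is the smallest modulus among the singular points: 5/4.
At the order-1 pole -3 set g(h) = (h - (-3))*f(h) = -22/(15*(h + 5/4)**3).
Simple pole: residue = g(a) at a = -3, which is 1408/5145.
At the order-3 pole -5/4 set g(h) = (h - (-5/4))^3*f(h) = -22/(15*(h + 3)).
Order-3 pole: residue = g''(a)/2; g''(-5/4) = -2816/5145, so the residue is -1408/5145.
List the singular points by increasing real part (a conjugate pair: the negative imaginary part first).


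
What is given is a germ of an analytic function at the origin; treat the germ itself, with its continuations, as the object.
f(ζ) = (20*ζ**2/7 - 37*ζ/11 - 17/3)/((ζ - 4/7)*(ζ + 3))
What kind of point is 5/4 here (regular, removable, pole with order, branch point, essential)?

Denominator factors: ζ - 4/7 = 19/28 at ζ = 5/4; ζ + 3 = 17/4 at ζ = 5/4 — none vanishes.
So the germ continues analytically to 5/4.

The point is a regular point.


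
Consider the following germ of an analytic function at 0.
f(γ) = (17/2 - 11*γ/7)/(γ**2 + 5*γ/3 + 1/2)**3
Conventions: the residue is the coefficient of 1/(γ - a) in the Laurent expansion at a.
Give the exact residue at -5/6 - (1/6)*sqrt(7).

The factor γ**2 + 5*γ/3 + 1/2 splits as (γ - a)(γ - a') with a = -5/6 - (1/6)*sqrt(7), a' = -5/6 + (1/6)*sqrt(7). At the order-3 pole a set g(γ) = (γ - a)^3*f(γ) = [17/2 - 11*γ/7] / (γ - a')^3.
Order-3 pole: residue = g''(a)/2; g''(-5/6 - (1/6)*sqrt(7)) = -(200232/2401)*sqrt(7), so the residue is -(100116/2401)*sqrt(7).

The residue is -(100116/2401)*sqrt(7).


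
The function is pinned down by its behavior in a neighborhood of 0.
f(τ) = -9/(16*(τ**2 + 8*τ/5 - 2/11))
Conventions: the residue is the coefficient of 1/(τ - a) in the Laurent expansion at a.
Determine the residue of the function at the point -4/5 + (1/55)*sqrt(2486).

The residue is -(45/7232)*sqrt(2486).

The factor τ**2 + 8*τ/5 - 2/11 splits as (τ - a)(τ - a') with a = -4/5 + (1/55)*sqrt(2486), a' = -4/5 - (1/55)*sqrt(2486). At the order-1 pole a set g(τ) = (τ - a)*f(τ) = [-9/16] / (τ - a').
Simple pole: residue = g(a) at a = -4/5 + (1/55)*sqrt(2486), which is -(45/7232)*sqrt(2486).


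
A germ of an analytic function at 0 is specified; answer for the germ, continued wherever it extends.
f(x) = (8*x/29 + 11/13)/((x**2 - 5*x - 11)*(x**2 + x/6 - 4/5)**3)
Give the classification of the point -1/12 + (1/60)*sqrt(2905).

The denominator factor x**2 + x/6 - 4/5 vanishes at -1/12 + (1/60)*sqrt(2905) and appears to the power 3; the numerator there equals 931/1131 + (2/435)*sqrt(2905), nonzero, and no other factor vanishes.
Hence a pole whose order is the multiplicity, 3.

The point is a pole of order 3.


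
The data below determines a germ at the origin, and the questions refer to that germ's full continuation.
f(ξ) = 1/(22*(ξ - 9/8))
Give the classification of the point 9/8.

The point is a pole of order 1.

The denominator factor ξ - 9/8 vanishes at 9/8 and appears to the power 1; the numerator there equals 1/22, nonzero, and no other factor vanishes.
Hence a pole whose order is the multiplicity, 1.


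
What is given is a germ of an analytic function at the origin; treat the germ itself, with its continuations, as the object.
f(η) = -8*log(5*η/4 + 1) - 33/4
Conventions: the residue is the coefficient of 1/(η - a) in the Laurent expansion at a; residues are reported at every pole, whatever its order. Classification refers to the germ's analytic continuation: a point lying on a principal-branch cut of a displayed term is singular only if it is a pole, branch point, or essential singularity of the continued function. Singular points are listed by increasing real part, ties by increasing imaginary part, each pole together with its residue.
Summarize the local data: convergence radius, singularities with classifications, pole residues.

Radius of convergence at 0: 4/5.
At -4/5: a logarithmic branch point.

Branch term (-8)*log(1 - η/(-4/5)): its argument vanishes at η = -4/5, a logarithmic branch point, modulus 4/5.
The radius of convergence is the smallest modulus among the singular points: 4/5.


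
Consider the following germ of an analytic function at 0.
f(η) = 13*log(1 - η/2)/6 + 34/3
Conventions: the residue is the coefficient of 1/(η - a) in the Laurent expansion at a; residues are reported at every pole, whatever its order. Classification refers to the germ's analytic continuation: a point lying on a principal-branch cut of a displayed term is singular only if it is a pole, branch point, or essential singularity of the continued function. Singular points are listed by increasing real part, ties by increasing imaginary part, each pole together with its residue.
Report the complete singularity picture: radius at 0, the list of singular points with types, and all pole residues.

Branch term (13/6)*log(1 - η/(2)): its argument vanishes at η = 2, a logarithmic branch point, modulus 2.
The radius of convergence is the smallest modulus among the singular points: 2.

Radius of convergence at 0: 2.
At 2: a logarithmic branch point.
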